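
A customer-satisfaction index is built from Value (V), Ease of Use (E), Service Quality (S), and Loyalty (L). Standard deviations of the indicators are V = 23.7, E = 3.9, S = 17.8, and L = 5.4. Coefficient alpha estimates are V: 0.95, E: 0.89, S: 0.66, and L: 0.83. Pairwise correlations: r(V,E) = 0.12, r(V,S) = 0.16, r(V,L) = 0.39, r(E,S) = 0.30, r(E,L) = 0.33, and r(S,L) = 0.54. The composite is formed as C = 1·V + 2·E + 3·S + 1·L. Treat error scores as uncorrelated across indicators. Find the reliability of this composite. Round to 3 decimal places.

Var(C) = 23.7² + 2²·3.9² + 3²·17.8² + 5.4² + 2·[2·23.7·3.9·0.12 + 3·23.7·17.8·0.16 + 23.7·5.4·0.39 + 6·3.9·17.8·0.30 + 2·3.9·5.4·0.33 + 3·17.8·5.4·0.54] = 3503.25 + 1138.32 = 4641.57.
Under uncorrelated errors the observed covariances equal the true-score covariances, so only the own-variance terms attenuate.
True-score variance = [23.7²·0.95 + 2²·3.9²·0.89 + 3²·17.8²·0.66 + 5.4²·0.83] + 1138.32 = 2493.99 + 1138.32 = 3632.3.
Reliability = 3632.3 / 4641.57 = 0.783.

0.783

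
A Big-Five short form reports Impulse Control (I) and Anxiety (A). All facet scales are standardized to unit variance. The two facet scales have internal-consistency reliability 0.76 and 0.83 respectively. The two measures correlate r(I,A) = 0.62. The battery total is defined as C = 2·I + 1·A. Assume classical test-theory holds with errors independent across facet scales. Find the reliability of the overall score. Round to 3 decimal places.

0.849

Var(C) = 2² + 1 + 2·[2·0.62] = 5 + 2.48 = 7.48.
With uncorrelated errors the cross-covariances are all true-score covariance, so they carry over unchanged; only the diagonal terms shrink to ρᵢσᵢ².
True-score variance = [2²·0.76 + 0.83] + 2.48 = 3.87 + 2.48 = 6.35.
Reliability = 6.35 / 7.48 = 0.849.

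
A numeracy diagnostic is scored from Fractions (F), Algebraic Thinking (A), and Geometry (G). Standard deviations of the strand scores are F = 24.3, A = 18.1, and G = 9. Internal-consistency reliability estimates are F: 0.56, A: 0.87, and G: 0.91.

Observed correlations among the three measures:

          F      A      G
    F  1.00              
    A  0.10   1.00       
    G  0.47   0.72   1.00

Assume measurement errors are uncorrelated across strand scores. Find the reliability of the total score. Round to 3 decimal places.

0.797

Var(F+A+G) = 24.3² + 18.1² + 9² + 2·[24.3·18.1·0.10 + 24.3·9·0.47 + 18.1·9·0.72] = 999.1 + 528.12 = 1527.22.
With uncorrelated errors the cross-covariances are all true-score covariance, so they carry over unchanged; only the diagonal terms shrink to ρᵢσᵢ².
True-score variance = [24.3²·0.56 + 18.1²·0.87 + 9²·0.91] + 528.12 = 689.405 + 528.12 = 1217.53.
Reliability = 1217.53 / 1527.22 = 0.797.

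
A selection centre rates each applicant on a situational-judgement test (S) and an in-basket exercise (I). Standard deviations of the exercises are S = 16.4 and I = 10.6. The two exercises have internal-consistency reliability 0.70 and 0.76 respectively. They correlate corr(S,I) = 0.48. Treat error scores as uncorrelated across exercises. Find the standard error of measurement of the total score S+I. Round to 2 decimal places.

Var(total) = 381.32 + 166.886 = 548.206.
True-score variance = 273.666 + 166.886 = 440.552, so reliability = 0.8036.
Error variance = 548.206 − 440.552 = 107.654; SEM = √107.654 = 10.38.

10.38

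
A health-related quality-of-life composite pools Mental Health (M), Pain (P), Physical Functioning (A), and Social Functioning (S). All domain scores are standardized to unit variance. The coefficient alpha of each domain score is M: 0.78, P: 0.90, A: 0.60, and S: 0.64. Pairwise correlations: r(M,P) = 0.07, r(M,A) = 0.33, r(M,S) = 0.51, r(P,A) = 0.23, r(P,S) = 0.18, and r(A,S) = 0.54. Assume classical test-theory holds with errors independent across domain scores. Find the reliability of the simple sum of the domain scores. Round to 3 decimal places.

Var(M+P+A+S) = 4 + 2·[0.07 + 0.33 + 0.51 + 0.23 + 0.18 + 0.54] = 4 + 3.72 = 7.72.
Because errors are independent across components, Cov(Tᵢ,Tⱼ) = Cov(Xᵢ,Xⱼ); the off-diagonal part of the true-score variance is the same as above.
True-score variance = [0.78 + 0.90 + 0.60 + 0.64] + 3.72 = 2.92 + 3.72 = 6.64.
Reliability = 6.64 / 7.72 = 0.860.

0.860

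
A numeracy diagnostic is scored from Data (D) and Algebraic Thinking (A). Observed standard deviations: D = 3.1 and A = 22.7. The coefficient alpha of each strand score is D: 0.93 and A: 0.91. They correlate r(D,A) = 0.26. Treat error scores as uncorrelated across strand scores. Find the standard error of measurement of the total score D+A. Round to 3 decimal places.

Var(total) = 524.9 + 36.5924 = 561.492.
True-score variance = 477.851 + 36.5924 = 514.444, so reliability = 0.9162.
Error variance = 561.492 − 514.444 = 47.0488; SEM = √47.0488 = 6.859.

6.859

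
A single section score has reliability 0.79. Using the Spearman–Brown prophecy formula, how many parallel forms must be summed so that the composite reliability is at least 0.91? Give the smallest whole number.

k ≥ ρ*(1−ρ₁)/(ρ₁(1−ρ*)) = 0.91·0.21 / (0.79·0.09) = 2.688.
Smallest integer k = 3.

3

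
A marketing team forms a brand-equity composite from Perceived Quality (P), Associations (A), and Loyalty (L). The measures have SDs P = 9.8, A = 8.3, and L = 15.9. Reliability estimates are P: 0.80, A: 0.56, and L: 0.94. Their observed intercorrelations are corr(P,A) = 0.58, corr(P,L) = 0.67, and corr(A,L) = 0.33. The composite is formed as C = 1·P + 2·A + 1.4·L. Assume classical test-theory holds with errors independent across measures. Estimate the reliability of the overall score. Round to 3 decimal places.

0.893

Var(C) = 9.8² + 2²·8.3² + 1.4²·15.9² + 2·[2·9.8·8.3·0.58 + 1.4·9.8·15.9·0.67 + 2.8·8.3·15.9·0.33] = 867.108 + 724.908 = 1592.02.
Because errors are independent across components, Cov(Tᵢ,Tⱼ) = Cov(Xᵢ,Xⱼ); the off-diagonal part of the true-score variance is the same as above.
True-score variance = [9.8²·0.80 + 2²·8.3²·0.56 + 1.4²·15.9²·0.94] + 724.908 = 696.923 + 724.908 = 1421.83.
Reliability = 1421.83 / 1592.02 = 0.893.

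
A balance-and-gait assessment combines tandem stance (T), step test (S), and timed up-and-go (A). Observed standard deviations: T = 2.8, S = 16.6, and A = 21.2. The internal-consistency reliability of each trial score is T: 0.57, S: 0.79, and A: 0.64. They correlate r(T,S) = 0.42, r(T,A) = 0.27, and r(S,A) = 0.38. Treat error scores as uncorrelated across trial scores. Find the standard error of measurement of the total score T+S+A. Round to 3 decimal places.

14.934

Var(total) = 732.84 + 338.557 = 1071.4.
True-score variance = 509.803 + 338.557 = 848.36, so reliability = 0.7918.
Error variance = 1071.4 − 848.36 = 223.037; SEM = √223.037 = 14.934.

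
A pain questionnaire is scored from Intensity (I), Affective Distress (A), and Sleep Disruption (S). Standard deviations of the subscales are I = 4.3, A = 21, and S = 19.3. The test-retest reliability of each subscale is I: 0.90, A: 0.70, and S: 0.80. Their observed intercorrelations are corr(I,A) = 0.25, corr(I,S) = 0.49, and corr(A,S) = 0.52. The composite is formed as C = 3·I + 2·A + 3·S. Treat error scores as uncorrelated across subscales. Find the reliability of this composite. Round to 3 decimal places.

Var(C) = 3²·4.3² + 2²·21² + 3²·19.3² + 2·[6·4.3·21·0.25 + 9·4.3·19.3·0.49 + 6·21·19.3·0.52] = 5282.82 + 3531.94 = 8814.76.
Under uncorrelated errors the observed covariances equal the true-score covariances, so only the own-variance terms attenuate.
True-score variance = [3²·4.3²·0.90 + 2²·21²·0.70 + 3²·19.3²·0.80] + 3531.94 = 4066.5 + 3531.94 = 7598.44.
Reliability = 7598.44 / 8814.76 = 0.862.

0.862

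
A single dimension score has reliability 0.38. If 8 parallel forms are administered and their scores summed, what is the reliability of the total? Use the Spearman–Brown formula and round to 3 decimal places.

ρ_k = kρ / (1 + (k−1)ρ) = 8·0.38 / (1 + 7·0.38) = 3.040 / 3.660 = 0.831.

0.831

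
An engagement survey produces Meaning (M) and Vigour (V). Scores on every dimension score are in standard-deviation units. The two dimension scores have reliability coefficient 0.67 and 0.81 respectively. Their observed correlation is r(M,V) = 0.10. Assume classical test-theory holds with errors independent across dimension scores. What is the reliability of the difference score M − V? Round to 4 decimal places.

0.7111

Var(M−V) = 1 + 1 − 2·0.10 = 2 − 0.2 = 1.8.
Because errors are independent across components, Cov(Tᵢ,Tⱼ) = Cov(Xᵢ,Xⱼ); the off-diagonal part of the true-score variance is the same as above.
True-score variance = [0.67 + 0.81] − 0.2 = 1.48 − 0.2 = 1.28.
Reliability = 1.28 / 1.8 = 0.7111.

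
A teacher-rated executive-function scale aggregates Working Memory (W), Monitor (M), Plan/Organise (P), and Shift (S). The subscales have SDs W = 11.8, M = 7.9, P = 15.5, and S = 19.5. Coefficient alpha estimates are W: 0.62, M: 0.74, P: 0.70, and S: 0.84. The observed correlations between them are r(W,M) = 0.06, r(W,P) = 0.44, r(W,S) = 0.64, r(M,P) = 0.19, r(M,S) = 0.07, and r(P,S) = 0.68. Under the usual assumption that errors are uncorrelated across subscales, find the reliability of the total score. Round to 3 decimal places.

0.886

Var(W+M+P+S) = 11.8² + 7.9² + 15.5² + 19.5² + 2·[11.8·7.9·0.06 + 11.8·15.5·0.44 + 11.8·19.5·0.64 + 7.9·15.5·0.19 + 7.9·19.5·0.07 + 15.5·19.5·0.68] = 822.15 + 945.824 = 1767.97.
With uncorrelated errors the cross-covariances are all true-score covariance, so they carry over unchanged; only the diagonal terms shrink to ρᵢσᵢ².
True-score variance = [11.8²·0.62 + 7.9²·0.74 + 15.5²·0.70 + 19.5²·0.84] + 945.824 = 620.097 + 945.824 = 1565.92.
Reliability = 1565.92 / 1767.97 = 0.886.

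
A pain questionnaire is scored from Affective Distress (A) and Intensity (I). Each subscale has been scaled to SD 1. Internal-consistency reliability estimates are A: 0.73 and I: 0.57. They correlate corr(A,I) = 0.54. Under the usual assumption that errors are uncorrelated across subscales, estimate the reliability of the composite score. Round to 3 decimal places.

0.773

Var(A+I) = 2 + 2·[0.54] = 2 + 1.08 = 3.08.
Under uncorrelated errors the observed covariances equal the true-score covariances, so only the own-variance terms attenuate.
True-score variance = [0.73 + 0.57] + 1.08 = 1.3 + 1.08 = 2.38.
Reliability = 2.38 / 3.08 = 0.773.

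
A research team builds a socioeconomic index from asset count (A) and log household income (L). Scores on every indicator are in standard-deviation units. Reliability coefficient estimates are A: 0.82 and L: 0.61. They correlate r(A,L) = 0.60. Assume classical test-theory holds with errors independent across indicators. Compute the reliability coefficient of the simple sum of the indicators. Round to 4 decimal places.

Var(A+L) = 2 + 2·[0.60] = 2 + 1.2 = 3.2.
Under uncorrelated errors the observed covariances equal the true-score covariances, so only the own-variance terms attenuate.
True-score variance = [0.82 + 0.61] + 1.2 = 1.43 + 1.2 = 2.63.
Reliability = 2.63 / 3.2 = 0.8219.

0.8219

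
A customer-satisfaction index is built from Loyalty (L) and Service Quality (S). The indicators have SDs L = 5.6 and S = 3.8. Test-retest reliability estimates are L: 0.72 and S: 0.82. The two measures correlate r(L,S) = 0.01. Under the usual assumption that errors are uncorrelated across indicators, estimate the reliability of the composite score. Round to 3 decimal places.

Var(L+S) = 5.6² + 3.8² + 2·[5.6·3.8·0.01] = 45.8 + 0.4256 = 46.2256.
Under uncorrelated errors the observed covariances equal the true-score covariances, so only the own-variance terms attenuate.
True-score variance = [5.6²·0.72 + 3.8²·0.82] + 0.4256 = 34.42 + 0.4256 = 34.8456.
Reliability = 34.8456 / 46.2256 = 0.754.

0.754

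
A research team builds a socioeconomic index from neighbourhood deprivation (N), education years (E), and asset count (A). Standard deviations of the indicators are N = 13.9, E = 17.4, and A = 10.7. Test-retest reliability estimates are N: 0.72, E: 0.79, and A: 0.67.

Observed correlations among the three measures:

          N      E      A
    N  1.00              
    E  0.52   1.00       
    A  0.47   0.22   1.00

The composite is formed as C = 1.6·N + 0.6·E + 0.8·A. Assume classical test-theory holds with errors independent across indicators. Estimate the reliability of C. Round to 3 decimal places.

0.837

Var(C) = 1.6²·13.9² + 0.6²·17.4² + 0.8²·10.7² + 2·[0.96·13.9·17.4·0.52 + 1.28·13.9·10.7·0.47 + 0.48·17.4·10.7·0.22] = 676.885 + 459.746 = 1136.63.
Because errors are independent across components, Cov(Tᵢ,Tⱼ) = Cov(Xᵢ,Xⱼ); the off-diagonal part of the true-score variance is the same as above.
True-score variance = [1.6²·13.9²·0.72 + 0.6²·17.4²·0.79 + 0.8²·10.7²·0.67] + 459.746 = 491.323 + 459.746 = 951.069.
Reliability = 951.069 / 1136.63 = 0.837.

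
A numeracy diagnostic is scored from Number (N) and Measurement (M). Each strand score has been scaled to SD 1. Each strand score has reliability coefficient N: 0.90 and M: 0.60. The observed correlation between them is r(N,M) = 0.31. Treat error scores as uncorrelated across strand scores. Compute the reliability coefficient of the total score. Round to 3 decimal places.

Var(N+M) = 2 + 2·[0.31] = 2 + 0.62 = 2.62.
Under uncorrelated errors the observed covariances equal the true-score covariances, so only the own-variance terms attenuate.
True-score variance = [0.90 + 0.60] + 0.62 = 1.5 + 0.62 = 2.12.
Reliability = 2.12 / 2.62 = 0.809.

0.809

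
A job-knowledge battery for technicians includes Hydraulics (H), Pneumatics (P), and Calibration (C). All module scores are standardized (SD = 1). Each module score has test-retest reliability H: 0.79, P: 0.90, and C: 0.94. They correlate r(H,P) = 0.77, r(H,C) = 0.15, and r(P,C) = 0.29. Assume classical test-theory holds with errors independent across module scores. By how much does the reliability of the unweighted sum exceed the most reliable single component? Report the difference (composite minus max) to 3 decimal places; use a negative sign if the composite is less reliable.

Var(sum) = 3 + 2.42 = 5.42; true-score variance = 2.63 + 2.42 = 5.05; composite reliability = 0.9317.
Max component reliability = 0.9400.
Difference = 0.9317 − 0.9400 = -0.008.

-0.008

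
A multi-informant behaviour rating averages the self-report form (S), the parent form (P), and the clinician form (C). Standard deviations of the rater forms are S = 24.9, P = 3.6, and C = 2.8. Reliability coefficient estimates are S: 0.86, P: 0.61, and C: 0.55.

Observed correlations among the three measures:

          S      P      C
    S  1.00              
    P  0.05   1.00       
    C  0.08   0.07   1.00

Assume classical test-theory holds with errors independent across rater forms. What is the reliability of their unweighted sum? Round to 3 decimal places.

Var(S+P+C) = 24.9² + 3.6² + 2.8² + 2·[24.9·3.6·0.05 + 24.9·2.8·0.08 + 3.6·2.8·0.07] = 640.81 + 21.5304 = 662.34.
Under uncorrelated errors the observed covariances equal the true-score covariances, so only the own-variance terms attenuate.
True-score variance = [24.9²·0.86 + 3.6²·0.61 + 2.8²·0.55] + 21.5304 = 545.426 + 21.5304 = 566.957.
Reliability = 566.957 / 662.34 = 0.856.

0.856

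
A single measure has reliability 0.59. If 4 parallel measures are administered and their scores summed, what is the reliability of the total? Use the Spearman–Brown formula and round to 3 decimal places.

0.852

ρ_k = kρ / (1 + (k−1)ρ) = 4·0.59 / (1 + 3·0.59) = 2.360 / 2.770 = 0.852.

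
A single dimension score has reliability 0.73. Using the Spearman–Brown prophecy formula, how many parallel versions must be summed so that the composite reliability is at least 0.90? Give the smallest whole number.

4

k ≥ ρ*(1−ρ₁)/(ρ₁(1−ρ*)) = 0.90·0.27 / (0.73·0.10) = 3.329.
Smallest integer k = 4.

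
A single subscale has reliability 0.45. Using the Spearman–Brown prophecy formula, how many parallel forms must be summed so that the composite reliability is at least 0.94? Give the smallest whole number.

k ≥ ρ*(1−ρ₁)/(ρ₁(1−ρ*)) = 0.94·0.55 / (0.45·0.06) = 19.148.
Smallest integer k = 20.

20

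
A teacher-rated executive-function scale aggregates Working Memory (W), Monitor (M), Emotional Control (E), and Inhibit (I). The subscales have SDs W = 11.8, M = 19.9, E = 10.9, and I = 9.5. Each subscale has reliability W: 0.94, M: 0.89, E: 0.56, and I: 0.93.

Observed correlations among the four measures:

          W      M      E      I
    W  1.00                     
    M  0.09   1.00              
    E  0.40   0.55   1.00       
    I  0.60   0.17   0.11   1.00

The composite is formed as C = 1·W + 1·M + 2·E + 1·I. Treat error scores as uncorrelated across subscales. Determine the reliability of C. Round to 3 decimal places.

0.871

Var(C) = 11.8² + 19.9² + 2²·10.9² + 9.5² + 2·[11.8·19.9·0.09 + 2·11.8·10.9·0.40 + 11.8·9.5·0.60 + 2·19.9·10.9·0.55 + 19.9·9.5·0.17 + 2·10.9·9.5·0.11] = 1100.74 + 969.621 = 2070.36.
Because errors are independent across components, Cov(Tᵢ,Tⱼ) = Cov(Xᵢ,Xⱼ); the off-diagonal part of the true-score variance is the same as above.
True-score variance = [11.8²·0.94 + 19.9²·0.89 + 2²·10.9²·0.56 + 9.5²·0.93] + 969.621 = 833.401 + 969.621 = 1803.02.
Reliability = 1803.02 / 2070.36 = 0.871.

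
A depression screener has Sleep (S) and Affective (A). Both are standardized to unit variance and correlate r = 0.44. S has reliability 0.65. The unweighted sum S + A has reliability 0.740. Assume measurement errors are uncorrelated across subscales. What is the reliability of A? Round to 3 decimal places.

Var(S+A) = 2 + 2·0.44 = 2.880.
True-score variance = ρ_S + ρ_A + 2·0.44, so 0.740 = (0.65 + ρ_A + 0.88) / 2.880.
ρ_A = 0.740·2.880 − 0.65 − 0.88 = 0.601.

0.601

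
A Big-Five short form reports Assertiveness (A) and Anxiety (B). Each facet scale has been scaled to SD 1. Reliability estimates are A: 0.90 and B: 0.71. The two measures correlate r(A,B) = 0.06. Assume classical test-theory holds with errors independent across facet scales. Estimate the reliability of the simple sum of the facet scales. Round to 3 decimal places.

0.816

Var(A+B) = 2 + 2·[0.06] = 2 + 0.12 = 2.12.
With uncorrelated errors the cross-covariances are all true-score covariance, so they carry over unchanged; only the diagonal terms shrink to ρᵢσᵢ².
True-score variance = [0.90 + 0.71] + 0.12 = 1.61 + 0.12 = 1.73.
Reliability = 1.73 / 2.12 = 0.816.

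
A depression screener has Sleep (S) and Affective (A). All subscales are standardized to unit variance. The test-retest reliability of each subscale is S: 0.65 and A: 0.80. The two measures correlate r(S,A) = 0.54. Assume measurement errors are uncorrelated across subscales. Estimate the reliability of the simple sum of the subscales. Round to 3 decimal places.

0.821

Var(S+A) = 2 + 2·[0.54] = 2 + 1.08 = 3.08.
Under uncorrelated errors the observed covariances equal the true-score covariances, so only the own-variance terms attenuate.
True-score variance = [0.65 + 0.80] + 1.08 = 1.45 + 1.08 = 2.53.
Reliability = 2.53 / 3.08 = 0.821.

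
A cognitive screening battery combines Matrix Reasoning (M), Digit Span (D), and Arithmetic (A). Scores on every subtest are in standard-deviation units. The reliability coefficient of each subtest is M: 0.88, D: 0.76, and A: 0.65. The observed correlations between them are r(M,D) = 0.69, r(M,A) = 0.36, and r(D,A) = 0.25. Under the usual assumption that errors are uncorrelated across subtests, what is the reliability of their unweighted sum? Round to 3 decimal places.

0.873

Var(M+D+A) = 3 + 2·[0.69 + 0.36 + 0.25] = 3 + 2.6 = 5.6.
Because errors are independent across components, Cov(Tᵢ,Tⱼ) = Cov(Xᵢ,Xⱼ); the off-diagonal part of the true-score variance is the same as above.
True-score variance = [0.88 + 0.76 + 0.65] + 2.6 = 2.29 + 2.6 = 4.89.
Reliability = 4.89 / 5.6 = 0.873.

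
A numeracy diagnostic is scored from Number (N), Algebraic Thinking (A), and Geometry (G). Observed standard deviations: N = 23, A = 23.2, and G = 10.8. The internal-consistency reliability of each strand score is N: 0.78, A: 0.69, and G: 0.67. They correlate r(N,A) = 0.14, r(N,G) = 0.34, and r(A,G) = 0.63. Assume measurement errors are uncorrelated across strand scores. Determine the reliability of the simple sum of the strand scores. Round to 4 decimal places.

Var(N+A+G) = 23² + 23.2² + 10.8² + 2·[23·23.2·0.14 + 23·10.8·0.34 + 23.2·10.8·0.63] = 1183.88 + 634.026 = 1817.91.
Because errors are independent across components, Cov(Tᵢ,Tⱼ) = Cov(Xᵢ,Xⱼ); the off-diagonal part of the true-score variance is the same as above.
True-score variance = [23²·0.78 + 23.2²·0.69 + 10.8²·0.67] + 634.026 = 862.154 + 634.026 = 1496.18.
Reliability = 1496.18 / 1817.91 = 0.8230.

0.8230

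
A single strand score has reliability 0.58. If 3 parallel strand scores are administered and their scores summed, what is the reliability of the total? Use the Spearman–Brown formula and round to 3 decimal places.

ρ_k = kρ / (1 + (k−1)ρ) = 3·0.58 / (1 + 2·0.58) = 1.740 / 2.160 = 0.806.

0.806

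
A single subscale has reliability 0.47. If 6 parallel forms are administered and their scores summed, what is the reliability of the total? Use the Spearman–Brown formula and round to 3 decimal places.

ρ_k = kρ / (1 + (k−1)ρ) = 6·0.47 / (1 + 5·0.47) = 2.820 / 3.350 = 0.842.

0.842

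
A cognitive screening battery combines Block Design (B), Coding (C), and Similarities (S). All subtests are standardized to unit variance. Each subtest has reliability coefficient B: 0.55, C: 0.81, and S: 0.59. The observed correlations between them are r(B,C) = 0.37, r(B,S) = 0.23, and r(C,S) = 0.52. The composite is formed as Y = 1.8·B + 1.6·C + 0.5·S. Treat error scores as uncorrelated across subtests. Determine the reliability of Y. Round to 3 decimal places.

0.783

Var(Y) = 1.8² + 1.6² + 0.5² + 2·[2.88·0.37 + 0.9·0.23 + 0.8·0.52] = 6.05 + 3.3772 = 9.4272.
With uncorrelated errors the cross-covariances are all true-score covariance, so they carry over unchanged; only the diagonal terms shrink to ρᵢσᵢ².
True-score variance = [1.8²·0.55 + 1.6²·0.81 + 0.5²·0.59] + 3.3772 = 4.0031 + 3.3772 = 7.3803.
Reliability = 7.3803 / 9.4272 = 0.783.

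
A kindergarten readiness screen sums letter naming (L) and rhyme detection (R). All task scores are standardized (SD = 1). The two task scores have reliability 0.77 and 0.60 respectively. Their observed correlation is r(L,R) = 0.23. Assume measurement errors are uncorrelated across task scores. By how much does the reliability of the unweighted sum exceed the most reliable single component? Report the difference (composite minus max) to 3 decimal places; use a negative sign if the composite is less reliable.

-0.026

Var(sum) = 2 + 0.46 = 2.46; true-score variance = 1.37 + 0.46 = 1.83; composite reliability = 0.7439.
Max component reliability = 0.7700.
Difference = 0.7439 − 0.7700 = -0.026.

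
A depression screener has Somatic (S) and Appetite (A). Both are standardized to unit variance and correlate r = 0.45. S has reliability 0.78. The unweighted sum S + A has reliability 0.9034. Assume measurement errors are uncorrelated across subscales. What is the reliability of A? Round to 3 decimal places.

Var(S+A) = 2 + 2·0.45 = 2.900.
True-score variance = ρ_S + ρ_A + 2·0.45, so 0.9034 = (0.78 + ρ_A + 0.90) / 2.900.
ρ_A = 0.9034·2.900 − 0.78 − 0.90 = 0.940.

0.940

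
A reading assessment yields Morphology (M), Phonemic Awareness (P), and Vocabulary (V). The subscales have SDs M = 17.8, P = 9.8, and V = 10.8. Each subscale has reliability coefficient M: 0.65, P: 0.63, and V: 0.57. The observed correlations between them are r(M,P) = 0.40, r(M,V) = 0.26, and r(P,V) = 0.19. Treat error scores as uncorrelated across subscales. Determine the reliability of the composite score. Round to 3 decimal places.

Var(M+P+V) = 17.8² + 9.8² + 10.8² + 2·[17.8·9.8·0.40 + 17.8·10.8·0.26 + 9.8·10.8·0.19] = 529.52 + 279.736 = 809.256.
With uncorrelated errors the cross-covariances are all true-score covariance, so they carry over unchanged; only the diagonal terms shrink to ρᵢσᵢ².
True-score variance = [17.8²·0.65 + 9.8²·0.63 + 10.8²·0.57] + 279.736 = 332.936 + 279.736 = 612.672.
Reliability = 612.672 / 809.256 = 0.757.

0.757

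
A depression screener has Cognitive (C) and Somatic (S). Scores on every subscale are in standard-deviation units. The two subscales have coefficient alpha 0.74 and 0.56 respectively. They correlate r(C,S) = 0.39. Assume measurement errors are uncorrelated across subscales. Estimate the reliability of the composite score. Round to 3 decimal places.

0.748

Var(C+S) = 2 + 2·[0.39] = 2 + 0.78 = 2.78.
Because errors are independent across components, Cov(Tᵢ,Tⱼ) = Cov(Xᵢ,Xⱼ); the off-diagonal part of the true-score variance is the same as above.
True-score variance = [0.74 + 0.56] + 0.78 = 1.3 + 0.78 = 2.08.
Reliability = 2.08 / 2.78 = 0.748.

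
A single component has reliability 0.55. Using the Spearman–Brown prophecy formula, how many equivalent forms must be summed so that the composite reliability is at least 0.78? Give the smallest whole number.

k ≥ ρ*(1−ρ₁)/(ρ₁(1−ρ*)) = 0.78·0.45 / (0.55·0.22) = 2.901.
Smallest integer k = 3.

3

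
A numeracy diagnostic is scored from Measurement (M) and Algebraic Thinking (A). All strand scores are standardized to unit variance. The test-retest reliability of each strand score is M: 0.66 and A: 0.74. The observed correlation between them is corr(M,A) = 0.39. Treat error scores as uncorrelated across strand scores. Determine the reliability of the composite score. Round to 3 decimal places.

Var(M+A) = 2 + 2·[0.39] = 2 + 0.78 = 2.78.
Under uncorrelated errors the observed covariances equal the true-score covariances, so only the own-variance terms attenuate.
True-score variance = [0.66 + 0.74] + 0.78 = 1.4 + 0.78 = 2.18.
Reliability = 2.18 / 2.78 = 0.784.

0.784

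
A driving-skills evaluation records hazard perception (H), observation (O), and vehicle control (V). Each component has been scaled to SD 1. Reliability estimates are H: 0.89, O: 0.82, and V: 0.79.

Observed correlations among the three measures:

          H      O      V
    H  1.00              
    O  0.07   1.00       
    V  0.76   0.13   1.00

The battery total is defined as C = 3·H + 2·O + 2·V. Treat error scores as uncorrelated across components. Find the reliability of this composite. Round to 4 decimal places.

0.9089

Var(C) = 3² + 2² + 2² + 2·[6·0.07 + 6·0.76 + 4·0.13] = 17 + 11 = 28.
Because errors are independent across components, Cov(Tᵢ,Tⱼ) = Cov(Xᵢ,Xⱼ); the off-diagonal part of the true-score variance is the same as above.
True-score variance = [3²·0.89 + 2²·0.82 + 2²·0.79] + 11 = 14.45 + 11 = 25.45.
Reliability = 25.45 / 28 = 0.9089.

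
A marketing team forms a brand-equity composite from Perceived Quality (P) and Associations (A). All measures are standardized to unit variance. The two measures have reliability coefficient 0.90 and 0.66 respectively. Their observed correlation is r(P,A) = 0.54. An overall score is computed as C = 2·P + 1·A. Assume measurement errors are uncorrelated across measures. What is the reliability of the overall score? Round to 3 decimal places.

0.897

Var(C) = 2² + 1 + 2·[2·0.54] = 5 + 2.16 = 7.16.
Under uncorrelated errors the observed covariances equal the true-score covariances, so only the own-variance terms attenuate.
True-score variance = [2²·0.90 + 0.66] + 2.16 = 4.26 + 2.16 = 6.42.
Reliability = 6.42 / 7.16 = 0.897.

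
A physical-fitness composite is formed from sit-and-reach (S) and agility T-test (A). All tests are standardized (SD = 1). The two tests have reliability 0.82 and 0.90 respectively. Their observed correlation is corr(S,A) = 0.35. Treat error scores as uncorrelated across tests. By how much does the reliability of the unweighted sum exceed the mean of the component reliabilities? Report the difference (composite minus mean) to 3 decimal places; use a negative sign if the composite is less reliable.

0.036

Var(sum) = 2 + 0.7 = 2.7; true-score variance = 1.72 + 0.7 = 2.42; composite reliability = 0.8963.
Mean component reliability = 0.8600.
Difference = 0.8963 − 0.8600 = 0.036.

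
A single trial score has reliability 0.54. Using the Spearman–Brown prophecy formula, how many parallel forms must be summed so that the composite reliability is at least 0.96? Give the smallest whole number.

21

k ≥ ρ*(1−ρ₁)/(ρ₁(1−ρ*)) = 0.96·0.46 / (0.54·0.04) = 20.444.
Smallest integer k = 21.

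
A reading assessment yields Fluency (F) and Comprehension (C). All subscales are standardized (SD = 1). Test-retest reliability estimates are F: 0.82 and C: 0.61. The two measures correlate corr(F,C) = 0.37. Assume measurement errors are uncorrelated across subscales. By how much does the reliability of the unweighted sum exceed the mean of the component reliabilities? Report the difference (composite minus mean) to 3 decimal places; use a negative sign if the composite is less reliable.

Var(sum) = 2 + 0.74 = 2.74; true-score variance = 1.43 + 0.74 = 2.17; composite reliability = 0.7920.
Mean component reliability = 0.7150.
Difference = 0.7920 − 0.7150 = 0.077.

0.077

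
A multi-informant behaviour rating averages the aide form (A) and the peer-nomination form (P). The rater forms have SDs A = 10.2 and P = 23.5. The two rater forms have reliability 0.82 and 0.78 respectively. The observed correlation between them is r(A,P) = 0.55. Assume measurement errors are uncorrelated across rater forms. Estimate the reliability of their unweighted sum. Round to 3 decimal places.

Var(A+P) = 10.2² + 23.5² + 2·[10.2·23.5·0.55] = 656.29 + 263.67 = 919.96.
Under uncorrelated errors the observed covariances equal the true-score covariances, so only the own-variance terms attenuate.
True-score variance = [10.2²·0.82 + 23.5²·0.78] + 263.67 = 516.068 + 263.67 = 779.738.
Reliability = 779.738 / 919.96 = 0.848.

0.848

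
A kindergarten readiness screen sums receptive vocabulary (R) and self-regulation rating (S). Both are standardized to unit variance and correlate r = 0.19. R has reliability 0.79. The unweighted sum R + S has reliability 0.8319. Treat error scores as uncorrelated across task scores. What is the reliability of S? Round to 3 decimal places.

Var(R+S) = 2 + 2·0.19 = 2.380.
True-score variance = ρ_R + ρ_S + 2·0.19, so 0.8319 = (0.79 + ρ_S + 0.38) / 2.380.
ρ_S = 0.8319·2.380 − 0.79 − 0.38 = 0.810.

0.810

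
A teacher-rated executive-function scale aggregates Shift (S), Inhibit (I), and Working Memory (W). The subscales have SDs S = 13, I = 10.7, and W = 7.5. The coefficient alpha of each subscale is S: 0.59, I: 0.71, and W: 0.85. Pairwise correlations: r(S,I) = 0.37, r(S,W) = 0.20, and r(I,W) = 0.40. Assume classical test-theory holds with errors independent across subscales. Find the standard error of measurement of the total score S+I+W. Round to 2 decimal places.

Var(total) = 339.74 + 206.134 = 545.874.
True-score variance = 228.81 + 206.134 = 434.944, so reliability = 0.7968.
Error variance = 545.874 − 434.944 = 110.93; SEM = √110.93 = 10.53.

10.53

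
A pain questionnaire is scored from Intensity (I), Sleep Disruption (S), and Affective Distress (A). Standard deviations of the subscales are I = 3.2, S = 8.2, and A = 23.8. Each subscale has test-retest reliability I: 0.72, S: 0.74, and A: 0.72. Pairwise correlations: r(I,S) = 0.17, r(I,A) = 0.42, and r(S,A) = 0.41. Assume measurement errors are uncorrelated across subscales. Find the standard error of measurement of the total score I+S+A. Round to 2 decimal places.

Var(total) = 643.92 + 232.927 = 876.847.
True-score variance = 464.967 + 232.927 = 697.894, so reliability = 0.7959.
Error variance = 876.847 − 697.894 = 178.953; SEM = √178.953 = 13.38.

13.38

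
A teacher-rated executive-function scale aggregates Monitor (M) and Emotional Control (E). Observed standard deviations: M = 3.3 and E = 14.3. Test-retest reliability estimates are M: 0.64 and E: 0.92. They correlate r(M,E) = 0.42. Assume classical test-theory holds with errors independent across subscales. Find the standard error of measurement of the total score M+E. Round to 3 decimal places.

4.503

Var(total) = 215.38 + 39.6396 = 255.02.
True-score variance = 195.1 + 39.6396 = 234.74, so reliability = 0.9205.
Error variance = 255.02 − 234.74 = 20.2796; SEM = √20.2796 = 4.503.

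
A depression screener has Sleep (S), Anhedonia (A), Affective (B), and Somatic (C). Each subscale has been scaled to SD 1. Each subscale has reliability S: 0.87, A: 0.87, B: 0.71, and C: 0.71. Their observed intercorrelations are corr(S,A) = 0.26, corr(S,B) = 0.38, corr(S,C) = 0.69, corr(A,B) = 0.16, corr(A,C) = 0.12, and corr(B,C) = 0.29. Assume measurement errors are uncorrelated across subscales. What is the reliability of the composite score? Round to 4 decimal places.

Var(S+A+B+C) = 4 + 2·[0.26 + 0.38 + 0.69 + 0.16 + 0.12 + 0.29] = 4 + 3.8 = 7.8.
Under uncorrelated errors the observed covariances equal the true-score covariances, so only the own-variance terms attenuate.
True-score variance = [0.87 + 0.87 + 0.71 + 0.71] + 3.8 = 3.16 + 3.8 = 6.96.
Reliability = 6.96 / 7.8 = 0.8923.

0.8923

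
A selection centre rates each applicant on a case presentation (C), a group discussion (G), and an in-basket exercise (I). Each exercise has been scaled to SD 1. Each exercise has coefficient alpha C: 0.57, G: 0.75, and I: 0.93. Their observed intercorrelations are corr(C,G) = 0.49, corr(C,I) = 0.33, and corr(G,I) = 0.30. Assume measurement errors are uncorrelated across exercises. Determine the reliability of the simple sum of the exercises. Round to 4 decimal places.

0.8569

Var(C+G+I) = 3 + 2·[0.49 + 0.33 + 0.30] = 3 + 2.24 = 5.24.
Because errors are independent across components, Cov(Tᵢ,Tⱼ) = Cov(Xᵢ,Xⱼ); the off-diagonal part of the true-score variance is the same as above.
True-score variance = [0.57 + 0.75 + 0.93] + 2.24 = 2.25 + 2.24 = 4.49.
Reliability = 4.49 / 5.24 = 0.8569.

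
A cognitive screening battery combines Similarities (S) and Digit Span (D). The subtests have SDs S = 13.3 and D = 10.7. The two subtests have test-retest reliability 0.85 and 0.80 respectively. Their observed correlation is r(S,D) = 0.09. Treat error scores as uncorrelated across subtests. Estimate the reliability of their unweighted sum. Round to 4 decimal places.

Var(S+D) = 13.3² + 10.7² + 2·[13.3·10.7·0.09] = 291.38 + 25.6158 = 316.996.
Because errors are independent across components, Cov(Tᵢ,Tⱼ) = Cov(Xᵢ,Xⱼ); the off-diagonal part of the true-score variance is the same as above.
True-score variance = [13.3²·0.85 + 10.7²·0.80] + 25.6158 = 241.948 + 25.6158 = 267.564.
Reliability = 267.564 / 316.996 = 0.8441.

0.8441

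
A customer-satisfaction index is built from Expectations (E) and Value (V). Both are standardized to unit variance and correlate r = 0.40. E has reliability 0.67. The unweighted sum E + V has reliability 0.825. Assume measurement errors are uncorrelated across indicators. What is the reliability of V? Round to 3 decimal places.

Var(E+V) = 2 + 2·0.40 = 2.800.
True-score variance = ρ_E + ρ_V + 2·0.40, so 0.825 = (0.67 + ρ_V + 0.80) / 2.800.
ρ_V = 0.825·2.800 − 0.67 − 0.80 = 0.840.

0.840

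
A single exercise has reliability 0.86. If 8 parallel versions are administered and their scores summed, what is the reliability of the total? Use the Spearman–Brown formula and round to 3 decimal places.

ρ_k = kρ / (1 + (k−1)ρ) = 8·0.86 / (1 + 7·0.86) = 6.880 / 7.020 = 0.980.

0.980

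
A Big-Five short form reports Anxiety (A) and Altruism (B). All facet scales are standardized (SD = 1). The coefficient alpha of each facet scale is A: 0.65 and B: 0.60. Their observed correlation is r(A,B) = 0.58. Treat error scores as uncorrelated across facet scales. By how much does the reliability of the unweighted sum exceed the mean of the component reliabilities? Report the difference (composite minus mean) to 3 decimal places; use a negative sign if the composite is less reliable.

Var(sum) = 2 + 1.16 = 3.16; true-score variance = 1.25 + 1.16 = 2.41; composite reliability = 0.7627.
Mean component reliability = 0.6250.
Difference = 0.7627 − 0.6250 = 0.138.

0.138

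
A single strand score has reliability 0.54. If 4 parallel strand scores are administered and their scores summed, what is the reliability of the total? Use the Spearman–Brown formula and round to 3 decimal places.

ρ_k = kρ / (1 + (k−1)ρ) = 4·0.54 / (1 + 3·0.54) = 2.160 / 2.620 = 0.824.

0.824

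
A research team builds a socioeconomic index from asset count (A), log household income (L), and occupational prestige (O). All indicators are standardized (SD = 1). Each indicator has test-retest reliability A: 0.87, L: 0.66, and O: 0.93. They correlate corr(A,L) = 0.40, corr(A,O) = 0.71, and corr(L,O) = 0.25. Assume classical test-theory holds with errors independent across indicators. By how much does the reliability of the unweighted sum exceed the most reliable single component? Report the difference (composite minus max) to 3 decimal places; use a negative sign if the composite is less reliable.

-0.024

Var(sum) = 3 + 2.72 = 5.72; true-score variance = 2.46 + 2.72 = 5.18; composite reliability = 0.9056.
Max component reliability = 0.9300.
Difference = 0.9056 − 0.9300 = -0.024.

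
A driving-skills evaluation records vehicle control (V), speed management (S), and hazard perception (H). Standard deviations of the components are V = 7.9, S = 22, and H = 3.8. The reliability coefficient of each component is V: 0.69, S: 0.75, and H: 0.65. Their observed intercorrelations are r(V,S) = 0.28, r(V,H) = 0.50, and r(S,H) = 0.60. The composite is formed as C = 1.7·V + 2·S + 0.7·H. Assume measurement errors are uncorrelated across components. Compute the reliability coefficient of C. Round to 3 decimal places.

0.794

Var(C) = 1.7²·7.9² + 2²·22² + 0.7²·3.8² + 2·[3.4·7.9·22·0.28 + 1.19·7.9·3.8·0.50 + 1.4·22·3.8·0.60] = 2123.44 + 507.087 = 2630.53.
Under uncorrelated errors the observed covariances equal the true-score covariances, so only the own-variance terms attenuate.
True-score variance = [1.7²·7.9²·0.69 + 2²·22²·0.75 + 0.7²·3.8²·0.65] + 507.087 = 1581.05 + 507.087 = 2088.14.
Reliability = 2088.14 / 2630.53 = 0.794.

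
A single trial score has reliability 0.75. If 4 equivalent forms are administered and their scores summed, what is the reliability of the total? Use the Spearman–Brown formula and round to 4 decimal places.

ρ_k = kρ / (1 + (k−1)ρ) = 4·0.75 / (1 + 3·0.75) = 3.000 / 3.250 = 0.9231.

0.9231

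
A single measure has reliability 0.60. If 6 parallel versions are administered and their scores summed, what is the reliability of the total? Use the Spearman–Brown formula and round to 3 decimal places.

ρ_k = kρ / (1 + (k−1)ρ) = 6·0.60 / (1 + 5·0.60) = 3.600 / 4.000 = 0.900.

0.900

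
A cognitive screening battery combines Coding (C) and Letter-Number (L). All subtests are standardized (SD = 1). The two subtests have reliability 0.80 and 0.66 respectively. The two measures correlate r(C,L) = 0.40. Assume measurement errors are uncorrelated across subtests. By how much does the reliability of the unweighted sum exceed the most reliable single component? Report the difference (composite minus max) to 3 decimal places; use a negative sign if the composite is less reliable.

Var(sum) = 2 + 0.8 = 2.8; true-score variance = 1.46 + 0.8 = 2.26; composite reliability = 0.8071.
Max component reliability = 0.8000.
Difference = 0.8071 − 0.8000 = 0.007.

0.007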